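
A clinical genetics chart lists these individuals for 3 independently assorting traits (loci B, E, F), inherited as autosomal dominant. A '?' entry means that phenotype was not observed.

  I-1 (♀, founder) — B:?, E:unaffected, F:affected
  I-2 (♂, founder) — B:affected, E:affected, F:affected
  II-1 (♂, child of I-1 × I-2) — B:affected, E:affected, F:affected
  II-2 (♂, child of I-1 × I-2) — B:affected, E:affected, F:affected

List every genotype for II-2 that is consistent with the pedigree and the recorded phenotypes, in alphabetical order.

B/I-1 ? ·: bb|Bb|BB
B/I-2 aff ·: Bb|BB
B/II-1 aff I-1×I-2: Bb|BB
B/II-2 aff I-1×I-2: Bb|BB
⇒ B over [I-1,I-2,II-1,II-2]: 15 consistent
E/I-1 un ·: ee
E/I-2 aff ·: Ee|EE
E/II-1 aff I-1×I-2: Ee
E/II-2 aff I-1×I-2: Ee
⇒ E over [I-1,I-2,II-1,II-2]: 2 consistent
F/I-1 aff ·: Ff|FF
F/I-2 aff ·: Ff|FF
F/II-1 aff I-1×I-2: Ff|FF
F/II-2 aff I-1×I-2: Ff|FF
⇒ F over [I-1,I-2,II-1,II-2]: 13 consistent

II-2 ∈ {BB Ee FF, BB Ee Ff, Bb Ee FF, Bb Ee Ff}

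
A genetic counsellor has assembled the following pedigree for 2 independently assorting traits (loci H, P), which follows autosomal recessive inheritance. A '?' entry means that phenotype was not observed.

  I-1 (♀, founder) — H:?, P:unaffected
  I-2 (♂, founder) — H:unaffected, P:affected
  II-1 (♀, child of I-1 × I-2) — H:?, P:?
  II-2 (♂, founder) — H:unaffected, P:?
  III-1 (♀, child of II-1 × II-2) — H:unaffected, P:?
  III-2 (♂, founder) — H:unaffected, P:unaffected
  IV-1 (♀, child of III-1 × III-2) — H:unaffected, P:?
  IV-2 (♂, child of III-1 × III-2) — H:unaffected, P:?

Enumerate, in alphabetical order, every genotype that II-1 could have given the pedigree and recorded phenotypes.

H/I-1 ? ·: HH|Hh|hh
H/I-2 un ·: HH|Hh
H/II-1 ? I-1×I-2: HH|Hh|hh
H/II-2 un ·: HH|Hh
H/III-1 un II-1×II-2: HH|Hh
H/III-2 un ·: HH|Hh
H/IV-1 un III-1×III-2: HH|Hh
H/IV-2 un III-1×III-2: HH|Hh
⇒ H over [I-1,I-2,II-1,II-2,III-1,III-2,IV-1,IV-2]: 234 consistent
P/I-1 un ·: PP|Pp
P/I-2 aff ·: pp
P/II-1 ? I-1×I-2: Pp|pp
P/II-2 ? ·: PP|Pp|pp
P/III-1 ? II-1×II-2: PP|Pp|pp
P/III-2 un ·: PP|Pp
P/IV-1 ? III-1×III-2: PP|Pp|pp
P/IV-2 ? III-1×III-2: PP|Pp|pp
⇒ P over [I-1,I-2,II-1,II-2,III-1,III-2,IV-1,IV-2]: 154 consistent

II-1 ∈ {HH Pp, HH pp, Hh Pp, Hh pp, hh Pp, hh pp}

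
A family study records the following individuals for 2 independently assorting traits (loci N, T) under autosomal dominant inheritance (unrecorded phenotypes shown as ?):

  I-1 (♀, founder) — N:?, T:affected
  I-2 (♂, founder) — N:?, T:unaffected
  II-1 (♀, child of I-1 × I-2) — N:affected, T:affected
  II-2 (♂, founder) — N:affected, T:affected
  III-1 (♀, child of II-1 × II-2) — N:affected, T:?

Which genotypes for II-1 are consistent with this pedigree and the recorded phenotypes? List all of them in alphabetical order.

N/I-1 ? ·: nn|Nn|NN
N/I-2 ? ·: nn|Nn|NN
N/II-1 aff I-1×I-2: Nn|NN
N/II-2 aff ·: Nn|NN
N/III-1 aff II-1×II-2: Nn|NN
⇒ N over [I-1,I-2,II-1,II-2,III-1]: 40 consistent
T/I-1 aff ·: Tt|TT
T/I-2 un ·: tt
T/II-1 aff I-1×I-2: Tt
T/II-2 aff ·: Tt|TT
T/III-1 ? II-1×II-2: tt|Tt|TT
⇒ T over [I-1,I-2,II-1,II-2,III-1]: 10 consistent

II-1 ∈ {NN Tt, Nn Tt}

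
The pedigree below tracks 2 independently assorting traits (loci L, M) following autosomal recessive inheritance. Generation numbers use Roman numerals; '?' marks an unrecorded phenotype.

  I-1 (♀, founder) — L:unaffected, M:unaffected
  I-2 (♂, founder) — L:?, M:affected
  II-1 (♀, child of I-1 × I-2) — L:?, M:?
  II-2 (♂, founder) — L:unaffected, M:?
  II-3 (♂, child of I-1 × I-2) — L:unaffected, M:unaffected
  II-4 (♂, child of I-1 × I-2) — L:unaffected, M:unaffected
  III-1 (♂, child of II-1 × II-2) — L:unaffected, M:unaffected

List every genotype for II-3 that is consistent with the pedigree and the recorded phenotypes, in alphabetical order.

II-3 ∈ {LL Mm, Ll Mm}

L/I-1 un ·: LL|Ll
L/I-2 ? ·: LL|Ll|ll
L/II-1 ? I-1×I-2: LL|Ll|ll
L/II-2 un ·: LL|Ll
L/II-3 un I-1×I-2: LL|Ll
L/II-4 un I-1×I-2: LL|Ll
L/III-1 un II-1×II-2: LL|Ll
⇒ L over [I-1,I-2,II-1,II-2,II-3,II-4,III-1]: 105 consistent
M/I-1 un ·: MM|Mm
M/I-2 aff ·: mm
M/II-1 ? I-1×I-2: Mm|mm
M/II-2 ? ·: MM|Mm|mm
M/II-3 un I-1×I-2: Mm
M/II-4 un I-1×I-2: Mm
M/III-1 un II-1×II-2: MM|Mm
⇒ M over [I-1,I-2,II-1,II-2,II-3,II-4,III-1]: 12 consistent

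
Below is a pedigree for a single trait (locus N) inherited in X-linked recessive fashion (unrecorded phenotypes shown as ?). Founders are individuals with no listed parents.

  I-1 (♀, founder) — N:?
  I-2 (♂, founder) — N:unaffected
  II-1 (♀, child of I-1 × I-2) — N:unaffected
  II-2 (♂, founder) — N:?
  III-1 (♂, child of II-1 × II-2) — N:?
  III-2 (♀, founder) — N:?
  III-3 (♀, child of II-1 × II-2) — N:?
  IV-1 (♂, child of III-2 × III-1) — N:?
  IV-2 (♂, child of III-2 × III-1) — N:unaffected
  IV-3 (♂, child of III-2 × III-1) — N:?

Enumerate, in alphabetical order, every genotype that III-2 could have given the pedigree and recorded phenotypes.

N/I-1 ? ·: X^NX^N|X^NX^n|X^nX^n
N/I-2 un ·: X^NY
N/II-1 un I-1×I-2: X^NX^N|X^NX^n
N/II-2 ? ·: X^NY|X^nY
N/III-1 ? II-1×II-2: X^NY|X^nY
N/III-2 ? ·: X^NX^N|X^NX^n
N/III-3 ? II-1×II-2: X^NX^N|X^NX^n|X^nX^n
N/IV-1 ? III-2×III-1: X^NY|X^nY
N/IV-2 un III-2×III-1: X^NY
N/IV-3 ? III-2×III-1: X^NY|X^nY
⇒ N over [I-1,I-2,II-1,II-2,III-1,III-2,III-3,IV-1,IV-2,IV-3]: 100 consistent

III-2 ∈ {X^NX^N, X^NX^n}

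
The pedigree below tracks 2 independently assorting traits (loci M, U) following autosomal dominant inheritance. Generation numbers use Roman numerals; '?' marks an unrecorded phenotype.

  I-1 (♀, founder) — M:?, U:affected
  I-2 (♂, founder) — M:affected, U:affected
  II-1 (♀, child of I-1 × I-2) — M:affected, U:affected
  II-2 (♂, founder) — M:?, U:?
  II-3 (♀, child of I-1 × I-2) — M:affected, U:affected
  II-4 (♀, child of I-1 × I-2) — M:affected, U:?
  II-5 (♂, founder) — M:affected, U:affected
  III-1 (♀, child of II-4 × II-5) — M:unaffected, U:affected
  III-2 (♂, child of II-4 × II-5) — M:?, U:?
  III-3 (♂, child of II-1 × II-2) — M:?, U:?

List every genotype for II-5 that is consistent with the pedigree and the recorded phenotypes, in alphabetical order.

M/I-1 ? ·: mm|Mm|MM
M/I-2 aff ·: Mm|MM
M/II-1 aff I-1×I-2: Mm|MM
M/II-2 ? ·: mm|Mm|MM
M/II-3 aff I-1×I-2: Mm|MM
M/II-4 aff I-1×I-2: Mm
M/II-5 aff ·: Mm
M/III-1 un II-4×II-5: mm
M/III-2 ? II-4×II-5: mm|Mm|MM
M/III-3 ? II-1×II-2: mm|Mm|MM
⇒ M over [I-1,I-2,II-1,II-2,II-3,II-4,II-5,III-1,III-2,III-3]: 240 consistent
U/I-1 aff ·: Uu|UU
U/I-2 aff ·: Uu|UU
U/II-1 aff I-1×I-2: Uu|UU
U/II-2 ? ·: uu|Uu|UU
U/II-3 aff I-1×I-2: Uu|UU
U/II-4 ? I-1×I-2: uu|Uu|UU
U/II-5 aff ·: Uu|UU
U/III-1 aff II-4×II-5: Uu|UU
U/III-2 ? II-4×II-5: uu|Uu|UU
U/III-3 ? II-1×II-2: uu|Uu|UU
⇒ U over [I-1,I-2,II-1,II-2,II-3,II-4,II-5,III-1,III-2,III-3]: 1076 consistent

II-5 ∈ {Mm UU, Mm Uu}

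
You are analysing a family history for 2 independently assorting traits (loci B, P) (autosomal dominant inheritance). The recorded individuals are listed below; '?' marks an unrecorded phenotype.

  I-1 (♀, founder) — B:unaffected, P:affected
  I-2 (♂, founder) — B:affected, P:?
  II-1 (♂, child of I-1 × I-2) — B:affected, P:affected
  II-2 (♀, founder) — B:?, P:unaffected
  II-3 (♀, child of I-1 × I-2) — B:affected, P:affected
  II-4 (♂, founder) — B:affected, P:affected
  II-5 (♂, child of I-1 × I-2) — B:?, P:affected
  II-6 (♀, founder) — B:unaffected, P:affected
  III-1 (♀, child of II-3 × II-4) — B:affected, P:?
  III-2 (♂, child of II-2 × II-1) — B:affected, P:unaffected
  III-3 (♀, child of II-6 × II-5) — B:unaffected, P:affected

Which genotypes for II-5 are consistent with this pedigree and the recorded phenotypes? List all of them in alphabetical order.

II-5 ∈ {Bb PP, Bb Pp, bb PP, bb Pp}

B/I-1 un ·: bb
B/I-2 aff ·: Bb|BB
B/II-1 aff I-1×I-2: Bb
B/II-2 ? ·: bb|Bb|BB
B/II-3 aff I-1×I-2: Bb
B/II-4 aff ·: Bb|BB
B/II-5 ? I-1×I-2: bb|Bb
B/II-6 un ·: bb
B/III-1 aff II-3×II-4: Bb|BB
B/III-2 aff II-2×II-1: Bb|BB
B/III-3 un II-6×II-5: bb
⇒ B over [I-1,I-2,II-1,II-2,II-3,II-4,II-5,II-6,III-1,III-2,III-3]: 60 consistent
P/I-1 aff ·: Pp|PP
P/I-2 ? ·: pp|Pp|PP
P/II-1 aff I-1×I-2: Pp
P/II-2 un ·: pp
P/II-3 aff I-1×I-2: Pp|PP
P/II-4 aff ·: Pp|PP
P/II-5 aff I-1×I-2: Pp|PP
P/II-6 aff ·: Pp|PP
P/III-1 ? II-3×II-4: pp|Pp|PP
P/III-2 un II-2×II-1: pp
P/III-3 aff II-6×II-5: Pp|PP
⇒ P over [I-1,I-2,II-1,II-2,II-3,II-4,II-5,II-6,III-1,III-2,III-3]: 208 consistent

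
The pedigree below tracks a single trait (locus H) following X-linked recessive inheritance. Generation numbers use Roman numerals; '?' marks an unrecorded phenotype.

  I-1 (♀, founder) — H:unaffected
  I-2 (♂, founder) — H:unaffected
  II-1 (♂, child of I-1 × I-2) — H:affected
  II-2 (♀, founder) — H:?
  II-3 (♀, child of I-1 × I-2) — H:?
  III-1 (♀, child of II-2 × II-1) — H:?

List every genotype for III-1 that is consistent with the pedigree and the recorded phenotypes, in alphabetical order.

III-1 ∈ {X^HX^h, X^hX^h}

H/I-1 un ·: X^HX^h
H/I-2 un ·: X^HY
H/II-1 aff I-1×I-2: X^hY
H/II-2 ? ·: X^HX^H|X^HX^h|X^hX^h
H/II-3 ? I-1×I-2: X^HX^H|X^HX^h
H/III-1 ? II-2×II-1: X^HX^h|X^hX^h
⇒ H over [I-1,I-2,II-1,II-2,II-3,III-1]: 8 consistent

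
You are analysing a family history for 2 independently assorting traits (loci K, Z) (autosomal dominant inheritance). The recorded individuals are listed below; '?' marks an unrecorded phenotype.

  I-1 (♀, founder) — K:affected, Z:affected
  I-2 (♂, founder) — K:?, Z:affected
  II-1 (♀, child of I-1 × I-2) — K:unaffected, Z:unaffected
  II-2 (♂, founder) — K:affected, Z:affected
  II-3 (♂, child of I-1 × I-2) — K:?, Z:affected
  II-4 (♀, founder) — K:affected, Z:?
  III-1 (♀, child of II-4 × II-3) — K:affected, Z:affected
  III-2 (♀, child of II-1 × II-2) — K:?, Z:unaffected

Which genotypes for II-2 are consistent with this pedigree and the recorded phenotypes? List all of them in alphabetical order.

K/I-1 aff ·: Kk
K/I-2 ? ·: kk|Kk
K/II-1 un I-1×I-2: kk
K/II-2 aff ·: Kk|KK
K/II-3 ? I-1×I-2: kk|Kk|KK
K/II-4 aff ·: Kk|KK
K/III-1 aff II-4×II-3: Kk|KK
K/III-2 ? II-1×II-2: kk|Kk
⇒ K over [I-1,I-2,II-1,II-2,II-3,II-4,III-1,III-2]: 45 consistent
Z/I-1 aff ·: Zz
Z/I-2 aff ·: Zz
Z/II-1 un I-1×I-2: zz
Z/II-2 aff ·: Zz
Z/II-3 aff I-1×I-2: Zz|ZZ
Z/II-4 ? ·: zz|Zz|ZZ
Z/III-1 aff II-4×II-3: Zz|ZZ
Z/III-2 un II-1×II-2: zz
⇒ Z over [I-1,I-2,II-1,II-2,II-3,II-4,III-1,III-2]: 9 consistent

II-2 ∈ {KK Zz, Kk Zz}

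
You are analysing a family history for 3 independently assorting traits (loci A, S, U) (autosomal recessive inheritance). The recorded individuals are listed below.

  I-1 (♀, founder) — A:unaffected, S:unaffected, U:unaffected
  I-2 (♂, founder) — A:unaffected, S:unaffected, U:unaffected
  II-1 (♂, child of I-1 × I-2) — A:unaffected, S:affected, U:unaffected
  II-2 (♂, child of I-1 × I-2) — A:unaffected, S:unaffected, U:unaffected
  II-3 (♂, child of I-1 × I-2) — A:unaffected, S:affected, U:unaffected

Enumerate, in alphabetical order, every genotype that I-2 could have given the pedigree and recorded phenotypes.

A/I-1 un ·: AA|Aa
A/I-2 un ·: AA|Aa
A/II-1 un I-1×I-2: AA|Aa
A/II-2 un I-1×I-2: AA|Aa
A/II-3 un I-1×I-2: AA|Aa
⇒ A over [I-1,I-2,II-1,II-2,II-3]: 25 consistent
S/I-1 un ·: Ss
S/I-2 un ·: Ss
S/II-1 aff I-1×I-2: ss
S/II-2 un I-1×I-2: SS|Ss
S/II-3 aff I-1×I-2: ss
⇒ S over [I-1,I-2,II-1,II-2,II-3]: 2 consistent
U/I-1 un ·: UU|Uu
U/I-2 un ·: UU|Uu
U/II-1 un I-1×I-2: UU|Uu
U/II-2 un I-1×I-2: UU|Uu
U/II-3 un I-1×I-2: UU|Uu
⇒ U over [I-1,I-2,II-1,II-2,II-3]: 25 consistent

I-2 ∈ {AA Ss UU, AA Ss Uu, Aa Ss UU, Aa Ss Uu}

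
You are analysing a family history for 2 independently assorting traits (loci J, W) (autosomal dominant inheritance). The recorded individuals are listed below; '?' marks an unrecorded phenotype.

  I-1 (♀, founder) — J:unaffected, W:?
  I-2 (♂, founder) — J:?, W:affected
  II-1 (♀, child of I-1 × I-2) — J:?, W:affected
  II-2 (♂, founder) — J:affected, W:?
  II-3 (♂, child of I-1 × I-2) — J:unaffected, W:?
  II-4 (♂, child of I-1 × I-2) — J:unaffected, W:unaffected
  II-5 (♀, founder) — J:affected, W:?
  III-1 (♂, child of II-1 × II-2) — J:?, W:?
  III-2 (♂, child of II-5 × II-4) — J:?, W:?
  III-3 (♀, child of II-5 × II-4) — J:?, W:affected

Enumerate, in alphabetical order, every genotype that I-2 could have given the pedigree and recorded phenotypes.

I-2 ∈ {Jj Ww, jj Ww}

J/I-1 un ·: jj
J/I-2 ? ·: jj|Jj
J/II-1 ? I-1×I-2: jj|Jj
J/II-2 aff ·: Jj|JJ
J/II-3 un I-1×I-2: jj
J/II-4 un I-1×I-2: jj
J/II-5 aff ·: Jj|JJ
J/III-1 ? II-1×II-2: jj|Jj|JJ
J/III-2 ? II-5×II-4: jj|Jj
J/III-3 ? II-5×II-4: jj|Jj
⇒ J over [I-1,I-2,II-1,II-2,II-3,II-4,II-5,III-1,III-2,III-3]: 55 consistent
W/I-1 ? ·: ww|Ww
W/I-2 aff ·: Ww
W/II-1 aff I-1×I-2: Ww|WW
W/II-2 ? ·: ww|Ww|WW
W/II-3 ? I-1×I-2: ww|Ww|WW
W/II-4 un I-1×I-2: ww
W/II-5 ? ·: Ww|WW
W/III-1 ? II-1×II-2: ww|Ww|WW
W/III-2 ? II-5×II-4: ww|Ww
W/III-3 aff II-5×II-4: Ww
⇒ W over [I-1,I-2,II-1,II-2,II-3,II-4,II-5,III-1,III-2,III-3]: 141 consistent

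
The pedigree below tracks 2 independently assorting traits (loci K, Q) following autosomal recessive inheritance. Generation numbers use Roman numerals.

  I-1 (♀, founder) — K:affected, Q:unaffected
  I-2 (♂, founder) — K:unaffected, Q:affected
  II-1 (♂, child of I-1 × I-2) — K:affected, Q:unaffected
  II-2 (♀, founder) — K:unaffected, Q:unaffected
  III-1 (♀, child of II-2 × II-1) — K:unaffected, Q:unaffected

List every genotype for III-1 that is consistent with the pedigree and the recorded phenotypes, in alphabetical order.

K/I-1 aff ·: kk
K/I-2 un ·: Kk
K/II-1 aff I-1×I-2: kk
K/II-2 un ·: KK|Kk
K/III-1 un II-2×II-1: Kk
⇒ K over [I-1,I-2,II-1,II-2,III-1]: 2 consistent
Q/I-1 un ·: QQ|Qq
Q/I-2 aff ·: qq
Q/II-1 un I-1×I-2: Qq
Q/II-2 un ·: QQ|Qq
Q/III-1 un II-2×II-1: QQ|Qq
⇒ Q over [I-1,I-2,II-1,II-2,III-1]: 8 consistent

III-1 ∈ {Kk QQ, Kk Qq}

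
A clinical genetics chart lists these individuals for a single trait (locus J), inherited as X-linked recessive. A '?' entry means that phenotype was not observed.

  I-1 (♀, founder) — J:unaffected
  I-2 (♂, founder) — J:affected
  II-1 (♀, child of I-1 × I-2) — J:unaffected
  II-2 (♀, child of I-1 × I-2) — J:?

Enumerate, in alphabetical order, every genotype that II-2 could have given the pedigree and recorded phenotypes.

J/I-1 un ·: X^JX^J|X^JX^j
J/I-2 aff ·: X^jY
J/II-1 un I-1×I-2: X^JX^j
J/II-2 ? I-1×I-2: X^JX^j|X^jX^j
⇒ J over [I-1,I-2,II-1,II-2]: 3 consistent

II-2 ∈ {X^JX^j, X^jX^j}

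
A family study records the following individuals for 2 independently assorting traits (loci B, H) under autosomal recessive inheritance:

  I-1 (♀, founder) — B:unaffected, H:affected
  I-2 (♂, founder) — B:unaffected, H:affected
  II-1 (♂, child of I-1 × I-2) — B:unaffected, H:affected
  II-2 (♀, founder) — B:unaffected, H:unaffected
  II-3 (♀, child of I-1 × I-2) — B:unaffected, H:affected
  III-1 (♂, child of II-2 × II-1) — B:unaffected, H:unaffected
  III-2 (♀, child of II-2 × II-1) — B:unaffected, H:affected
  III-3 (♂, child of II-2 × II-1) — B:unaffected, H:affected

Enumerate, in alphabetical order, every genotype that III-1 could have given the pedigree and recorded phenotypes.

III-1 ∈ {BB Hh, Bb Hh}

B/I-1 un ·: BB|Bb
B/I-2 un ·: BB|Bb
B/II-1 un I-1×I-2: BB|Bb
B/II-2 un ·: BB|Bb
B/II-3 un I-1×I-2: BB|Bb
B/III-1 un II-2×II-1: BB|Bb
B/III-2 un II-2×II-1: BB|Bb
B/III-3 un II-2×II-1: BB|Bb
⇒ B over [I-1,I-2,II-1,II-2,II-3,III-1,III-2,III-3]: 159 consistent
H/I-1 aff ·: hh
H/I-2 aff ·: hh
H/II-1 aff I-1×I-2: hh
H/II-2 un ·: Hh
H/II-3 aff I-1×I-2: hh
H/III-1 un II-2×II-1: Hh
H/III-2 aff II-2×II-1: hh
H/III-3 aff II-2×II-1: hh
⇒ H over [I-1,I-2,II-1,II-2,II-3,III-1,III-2,III-3]: 1 consistent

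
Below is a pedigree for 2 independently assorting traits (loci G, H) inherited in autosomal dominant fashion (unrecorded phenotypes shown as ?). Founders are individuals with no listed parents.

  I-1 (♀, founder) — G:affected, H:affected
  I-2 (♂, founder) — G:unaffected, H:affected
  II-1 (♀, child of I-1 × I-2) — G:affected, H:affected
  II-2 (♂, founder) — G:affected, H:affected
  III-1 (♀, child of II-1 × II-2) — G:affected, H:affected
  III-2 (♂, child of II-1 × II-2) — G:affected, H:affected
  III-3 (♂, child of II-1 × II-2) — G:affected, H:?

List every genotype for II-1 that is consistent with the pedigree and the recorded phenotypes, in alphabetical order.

II-1 ∈ {Gg HH, Gg Hh}

G/I-1 aff ·: Gg|GG
G/I-2 un ·: gg
G/II-1 aff I-1×I-2: Gg
G/II-2 aff ·: Gg|GG
G/III-1 aff II-1×II-2: Gg|GG
G/III-2 aff II-1×II-2: Gg|GG
G/III-3 aff II-1×II-2: Gg|GG
⇒ G over [I-1,I-2,II-1,II-2,III-1,III-2,III-3]: 32 consistent
H/I-1 aff ·: Hh|HH
H/I-2 aff ·: Hh|HH
H/II-1 aff I-1×I-2: Hh|HH
H/II-2 aff ·: Hh|HH
H/III-1 aff II-1×II-2: Hh|HH
H/III-2 aff II-1×II-2: Hh|HH
H/III-3 ? II-1×II-2: hh|Hh|HH
⇒ H over [I-1,I-2,II-1,II-2,III-1,III-2,III-3]: 96 consistent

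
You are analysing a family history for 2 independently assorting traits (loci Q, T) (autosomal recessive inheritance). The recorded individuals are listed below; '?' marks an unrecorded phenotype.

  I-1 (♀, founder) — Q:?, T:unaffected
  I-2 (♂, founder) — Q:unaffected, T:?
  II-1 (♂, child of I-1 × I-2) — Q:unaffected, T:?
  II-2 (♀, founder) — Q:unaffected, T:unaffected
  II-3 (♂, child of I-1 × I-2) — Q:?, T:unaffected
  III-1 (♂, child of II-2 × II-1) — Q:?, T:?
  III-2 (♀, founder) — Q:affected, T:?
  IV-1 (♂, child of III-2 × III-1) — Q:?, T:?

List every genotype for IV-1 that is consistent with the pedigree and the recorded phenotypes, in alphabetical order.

IV-1 ∈ {Qq TT, Qq Tt, Qq tt, qq TT, qq Tt, qq tt}

Q/I-1 ? ·: QQ|Qq|qq
Q/I-2 un ·: QQ|Qq
Q/II-1 un I-1×I-2: QQ|Qq
Q/II-2 un ·: QQ|Qq
Q/II-3 ? I-1×I-2: QQ|Qq|qq
Q/III-1 ? II-2×II-1: QQ|Qq|qq
Q/III-2 aff ·: qq
Q/IV-1 ? III-2×III-1: Qq|qq
⇒ Q over [I-1,I-2,II-1,II-2,II-3,III-1,III-2,IV-1]: 102 consistent
T/I-1 un ·: TT|Tt
T/I-2 ? ·: TT|Tt|tt
T/II-1 ? I-1×I-2: TT|Tt|tt
T/II-2 un ·: TT|Tt
T/II-3 un I-1×I-2: TT|Tt
T/III-1 ? II-2×II-1: TT|Tt|tt
T/III-2 ? ·: TT|Tt|tt
T/IV-1 ? III-2×III-1: TT|Tt|tt
⇒ T over [I-1,I-2,II-1,II-2,II-3,III-1,III-2,IV-1]: 367 consistent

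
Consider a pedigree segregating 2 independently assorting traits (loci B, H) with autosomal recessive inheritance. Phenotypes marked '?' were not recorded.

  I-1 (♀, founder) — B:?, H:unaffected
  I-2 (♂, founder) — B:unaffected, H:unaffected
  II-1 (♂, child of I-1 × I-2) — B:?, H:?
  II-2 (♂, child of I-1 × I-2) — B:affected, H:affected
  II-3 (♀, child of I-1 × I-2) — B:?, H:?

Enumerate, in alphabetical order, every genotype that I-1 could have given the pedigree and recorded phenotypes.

B/I-1 ? ·: Bb|bb
B/I-2 un ·: Bb
B/II-1 ? I-1×I-2: BB|Bb|bb
B/II-2 aff I-1×I-2: bb
B/II-3 ? I-1×I-2: BB|Bb|bb
⇒ B over [I-1,I-2,II-1,II-2,II-3]: 13 consistent
H/I-1 un ·: Hh
H/I-2 un ·: Hh
H/II-1 ? I-1×I-2: HH|Hh|hh
H/II-2 aff I-1×I-2: hh
H/II-3 ? I-1×I-2: HH|Hh|hh
⇒ H over [I-1,I-2,II-1,II-2,II-3]: 9 consistent

I-1 ∈ {Bb Hh, bb Hh}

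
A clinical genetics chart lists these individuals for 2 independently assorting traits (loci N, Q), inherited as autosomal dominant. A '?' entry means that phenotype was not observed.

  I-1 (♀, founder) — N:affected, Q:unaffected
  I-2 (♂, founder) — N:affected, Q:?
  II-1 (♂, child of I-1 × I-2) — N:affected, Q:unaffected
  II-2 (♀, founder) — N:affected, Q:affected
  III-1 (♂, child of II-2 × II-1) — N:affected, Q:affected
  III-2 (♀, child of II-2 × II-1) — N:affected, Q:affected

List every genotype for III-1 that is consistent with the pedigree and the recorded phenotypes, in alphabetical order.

N/I-1 aff ·: Nn|NN
N/I-2 aff ·: Nn|NN
N/II-1 aff I-1×I-2: Nn|NN
N/II-2 aff ·: Nn|NN
N/III-1 aff II-2×II-1: Nn|NN
N/III-2 aff II-2×II-1: Nn|NN
⇒ N over [I-1,I-2,II-1,II-2,III-1,III-2]: 44 consistent
Q/I-1 un ·: qq
Q/I-2 ? ·: qq|Qq
Q/II-1 un I-1×I-2: qq
Q/II-2 aff ·: Qq|QQ
Q/III-1 aff II-2×II-1: Qq
Q/III-2 aff II-2×II-1: Qq
⇒ Q over [I-1,I-2,II-1,II-2,III-1,III-2]: 4 consistent

III-1 ∈ {NN Qq, Nn Qq}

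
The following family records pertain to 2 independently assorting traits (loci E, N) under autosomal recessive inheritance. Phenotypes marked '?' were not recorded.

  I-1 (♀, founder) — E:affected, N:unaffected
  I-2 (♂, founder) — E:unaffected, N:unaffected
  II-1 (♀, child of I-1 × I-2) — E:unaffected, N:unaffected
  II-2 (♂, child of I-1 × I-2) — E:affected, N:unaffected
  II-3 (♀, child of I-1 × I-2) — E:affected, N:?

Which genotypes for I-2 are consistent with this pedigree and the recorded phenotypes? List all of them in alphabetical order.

E/I-1 aff ·: ee
E/I-2 un ·: Ee
E/II-1 un I-1×I-2: Ee
E/II-2 aff I-1×I-2: ee
E/II-3 aff I-1×I-2: ee
⇒ E over [I-1,I-2,II-1,II-2,II-3]: 1 consistent
N/I-1 un ·: NN|Nn
N/I-2 un ·: NN|Nn
N/II-1 un I-1×I-2: NN|Nn
N/II-2 un I-1×I-2: NN|Nn
N/II-3 ? I-1×I-2: NN|Nn|nn
⇒ N over [I-1,I-2,II-1,II-2,II-3]: 29 consistent

I-2 ∈ {Ee NN, Ee Nn}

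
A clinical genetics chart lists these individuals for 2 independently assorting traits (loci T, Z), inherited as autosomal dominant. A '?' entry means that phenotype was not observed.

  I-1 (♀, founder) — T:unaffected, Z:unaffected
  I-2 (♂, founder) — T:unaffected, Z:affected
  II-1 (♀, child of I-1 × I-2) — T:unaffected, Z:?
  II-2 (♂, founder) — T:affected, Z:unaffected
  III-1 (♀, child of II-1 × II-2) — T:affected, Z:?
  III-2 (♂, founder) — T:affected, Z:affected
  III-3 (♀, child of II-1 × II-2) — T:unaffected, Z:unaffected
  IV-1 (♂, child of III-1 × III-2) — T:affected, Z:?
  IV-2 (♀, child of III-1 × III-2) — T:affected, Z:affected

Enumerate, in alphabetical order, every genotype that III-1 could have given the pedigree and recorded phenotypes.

III-1 ∈ {Tt Zz, Tt zz}

T/I-1 un ·: tt
T/I-2 un ·: tt
T/II-1 un I-1×I-2: tt
T/II-2 aff ·: Tt
T/III-1 aff II-1×II-2: Tt
T/III-2 aff ·: Tt|TT
T/III-3 un II-1×II-2: tt
T/IV-1 aff III-1×III-2: Tt|TT
T/IV-2 aff III-1×III-2: Tt|TT
⇒ T over [I-1,I-2,II-1,II-2,III-1,III-2,III-3,IV-1,IV-2]: 8 consistent
Z/I-1 un ·: zz
Z/I-2 aff ·: Zz|ZZ
Z/II-1 ? I-1×I-2: zz|Zz
Z/II-2 un ·: zz
Z/III-1 ? II-1×II-2: zz|Zz
Z/III-2 aff ·: Zz|ZZ
Z/III-3 un II-1×II-2: zz
Z/IV-1 ? III-1×III-2: zz|Zz|ZZ
Z/IV-2 aff III-1×III-2: Zz|ZZ
⇒ Z over [I-1,I-2,II-1,II-2,III-1,III-2,III-3,IV-1,IV-2]: 29 consistent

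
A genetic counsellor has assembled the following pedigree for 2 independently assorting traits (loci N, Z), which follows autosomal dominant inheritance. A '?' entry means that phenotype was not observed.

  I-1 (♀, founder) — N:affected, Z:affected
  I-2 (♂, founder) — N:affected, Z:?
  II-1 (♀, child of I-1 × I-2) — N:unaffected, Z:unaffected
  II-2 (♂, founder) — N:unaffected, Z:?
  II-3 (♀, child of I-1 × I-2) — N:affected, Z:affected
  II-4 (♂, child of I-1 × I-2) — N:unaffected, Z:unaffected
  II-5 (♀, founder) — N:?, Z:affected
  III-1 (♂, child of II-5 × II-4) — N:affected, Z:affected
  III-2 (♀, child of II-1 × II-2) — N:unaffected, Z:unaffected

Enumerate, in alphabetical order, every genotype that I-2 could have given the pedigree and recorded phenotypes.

I-2 ∈ {Nn Zz, Nn zz}

N/I-1 aff ·: Nn
N/I-2 aff ·: Nn
N/II-1 un I-1×I-2: nn
N/II-2 un ·: nn
N/II-3 aff I-1×I-2: Nn|NN
N/II-4 un I-1×I-2: nn
N/II-5 ? ·: Nn|NN
N/III-1 aff II-5×II-4: Nn
N/III-2 un II-1×II-2: nn
⇒ N over [I-1,I-2,II-1,II-2,II-3,II-4,II-5,III-1,III-2]: 4 consistent
Z/I-1 aff ·: Zz
Z/I-2 ? ·: zz|Zz
Z/II-1 un I-1×I-2: zz
Z/II-2 ? ·: zz|Zz
Z/II-3 aff I-1×I-2: Zz|ZZ
Z/II-4 un I-1×I-2: zz
Z/II-5 aff ·: Zz|ZZ
Z/III-1 aff II-5×II-4: Zz
Z/III-2 un II-1×II-2: zz
⇒ Z over [I-1,I-2,II-1,II-2,II-3,II-4,II-5,III-1,III-2]: 12 consistent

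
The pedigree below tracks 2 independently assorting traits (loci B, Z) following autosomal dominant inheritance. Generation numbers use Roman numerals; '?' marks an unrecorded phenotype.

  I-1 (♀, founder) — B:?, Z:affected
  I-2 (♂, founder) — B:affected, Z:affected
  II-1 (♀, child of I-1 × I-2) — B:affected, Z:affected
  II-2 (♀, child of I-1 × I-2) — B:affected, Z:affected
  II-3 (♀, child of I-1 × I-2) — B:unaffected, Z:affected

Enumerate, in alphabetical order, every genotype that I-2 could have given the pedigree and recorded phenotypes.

B/I-1 ? ·: bb|Bb
B/I-2 aff ·: Bb
B/II-1 aff I-1×I-2: Bb|BB
B/II-2 aff I-1×I-2: Bb|BB
B/II-3 un I-1×I-2: bb
⇒ B over [I-1,I-2,II-1,II-2,II-3]: 5 consistent
Z/I-1 aff ·: Zz|ZZ
Z/I-2 aff ·: Zz|ZZ
Z/II-1 aff I-1×I-2: Zz|ZZ
Z/II-2 aff I-1×I-2: Zz|ZZ
Z/II-3 aff I-1×I-2: Zz|ZZ
⇒ Z over [I-1,I-2,II-1,II-2,II-3]: 25 consistent

I-2 ∈ {Bb ZZ, Bb Zz}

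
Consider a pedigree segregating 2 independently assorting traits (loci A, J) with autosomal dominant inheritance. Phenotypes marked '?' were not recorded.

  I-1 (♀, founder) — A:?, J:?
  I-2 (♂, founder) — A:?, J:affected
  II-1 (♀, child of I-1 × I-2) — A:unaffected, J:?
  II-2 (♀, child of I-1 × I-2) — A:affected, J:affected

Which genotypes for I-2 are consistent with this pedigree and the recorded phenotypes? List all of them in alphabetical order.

A/I-1 ? ·: aa|Aa
A/I-2 ? ·: aa|Aa
A/II-1 un I-1×I-2: aa
A/II-2 aff I-1×I-2: Aa|AA
⇒ A over [I-1,I-2,II-1,II-2]: 4 consistent
J/I-1 ? ·: jj|Jj|JJ
J/I-2 aff ·: Jj|JJ
J/II-1 ? I-1×I-2: jj|Jj|JJ
J/II-2 aff I-1×I-2: Jj|JJ
⇒ J over [I-1,I-2,II-1,II-2]: 18 consistent

I-2 ∈ {Aa JJ, Aa Jj, aa JJ, aa Jj}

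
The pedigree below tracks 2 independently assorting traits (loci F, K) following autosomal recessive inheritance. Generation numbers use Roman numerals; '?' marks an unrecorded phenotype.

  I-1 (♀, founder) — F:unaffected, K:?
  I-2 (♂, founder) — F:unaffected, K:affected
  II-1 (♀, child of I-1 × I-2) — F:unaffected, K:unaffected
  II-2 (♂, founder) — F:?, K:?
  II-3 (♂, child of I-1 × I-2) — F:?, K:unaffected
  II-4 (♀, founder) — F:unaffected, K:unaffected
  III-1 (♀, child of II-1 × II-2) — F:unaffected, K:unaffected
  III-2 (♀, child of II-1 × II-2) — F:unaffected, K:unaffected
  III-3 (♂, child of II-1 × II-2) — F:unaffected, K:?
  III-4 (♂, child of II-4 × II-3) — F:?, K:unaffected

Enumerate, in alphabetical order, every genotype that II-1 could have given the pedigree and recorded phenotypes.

F/I-1 un ·: FF|Ff
F/I-2 un ·: FF|Ff
F/II-1 un I-1×I-2: FF|Ff
F/II-2 ? ·: FF|Ff|ff
F/II-3 ? I-1×I-2: FF|Ff|ff
F/II-4 un ·: FF|Ff
F/III-1 un II-1×II-2: FF|Ff
F/III-2 un II-1×II-2: FF|Ff
F/III-3 un II-1×II-2: FF|Ff
F/III-4 ? II-4×II-3: FF|Ff|ff
⇒ F over [I-1,I-2,II-1,II-2,II-3,II-4,III-1,III-2,III-3,III-4]: 759 consistent
K/I-1 ? ·: KK|Kk
K/I-2 aff ·: kk
K/II-1 un I-1×I-2: Kk
K/II-2 ? ·: KK|Kk|kk
K/II-3 un I-1×I-2: Kk
K/II-4 un ·: KK|Kk
K/III-1 un II-1×II-2: KK|Kk
K/III-2 un II-1×II-2: KK|Kk
K/III-3 ? II-1×II-2: KK|Kk|kk
K/III-4 un II-4×II-3: KK|Kk
⇒ K over [I-1,I-2,II-1,II-2,II-3,II-4,III-1,III-2,III-3,III-4]: 176 consistent

II-1 ∈ {FF Kk, Ff Kk}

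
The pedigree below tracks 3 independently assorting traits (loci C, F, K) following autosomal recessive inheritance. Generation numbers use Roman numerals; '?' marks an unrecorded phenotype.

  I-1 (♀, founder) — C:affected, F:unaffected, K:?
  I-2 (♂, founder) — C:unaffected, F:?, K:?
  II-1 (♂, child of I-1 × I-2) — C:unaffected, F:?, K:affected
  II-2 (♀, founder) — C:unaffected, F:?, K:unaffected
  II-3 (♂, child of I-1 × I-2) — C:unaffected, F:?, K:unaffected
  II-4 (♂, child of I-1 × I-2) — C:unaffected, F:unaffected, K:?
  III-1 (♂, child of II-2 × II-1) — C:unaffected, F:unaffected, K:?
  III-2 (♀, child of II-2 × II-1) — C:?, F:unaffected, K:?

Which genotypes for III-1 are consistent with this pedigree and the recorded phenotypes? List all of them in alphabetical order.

C/I-1 aff ·: cc
C/I-2 un ·: CC|Cc
C/II-1 un I-1×I-2: Cc
C/II-2 un ·: CC|Cc
C/II-3 un I-1×I-2: Cc
C/II-4 un I-1×I-2: Cc
C/III-1 un II-2×II-1: CC|Cc
C/III-2 ? II-2×II-1: CC|Cc|cc
⇒ C over [I-1,I-2,II-1,II-2,II-3,II-4,III-1,III-2]: 20 consistent
F/I-1 un ·: FF|Ff
F/I-2 ? ·: FF|Ff|ff
F/II-1 ? I-1×I-2: FF|Ff|ff
F/II-2 ? ·: FF|Ff|ff
F/II-3 ? I-1×I-2: FF|Ff|ff
F/II-4 un I-1×I-2: FF|Ff
F/III-1 un II-2×II-1: FF|Ff
F/III-2 un II-2×II-1: FF|Ff
⇒ F over [I-1,I-2,II-1,II-2,II-3,II-4,III-1,III-2]: 259 consistent
K/I-1 ? ·: Kk|kk
K/I-2 ? ·: Kk|kk
K/II-1 aff I-1×I-2: kk
K/II-2 un ·: KK|Kk
K/II-3 un I-1×I-2: KK|Kk
K/II-4 ? I-1×I-2: KK|Kk|kk
K/III-1 ? II-2×II-1: Kk|kk
K/III-2 ? II-2×II-1: Kk|kk
⇒ K over [I-1,I-2,II-1,II-2,II-3,II-4,III-1,III-2]: 50 consistent

III-1 ∈ {CC FF Kk, CC FF kk, CC Ff Kk, CC Ff kk, Cc FF Kk, Cc FF kk, Cc Ff Kk, Cc Ff kk}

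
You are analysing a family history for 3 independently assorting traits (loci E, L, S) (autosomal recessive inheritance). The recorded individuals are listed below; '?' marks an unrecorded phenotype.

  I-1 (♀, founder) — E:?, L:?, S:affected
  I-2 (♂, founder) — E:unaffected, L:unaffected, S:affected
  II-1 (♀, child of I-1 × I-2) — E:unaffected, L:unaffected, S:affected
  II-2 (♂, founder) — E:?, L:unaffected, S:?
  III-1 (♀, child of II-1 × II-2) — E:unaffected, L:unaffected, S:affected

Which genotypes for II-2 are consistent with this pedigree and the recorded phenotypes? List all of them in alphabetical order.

E/I-1 ? ·: EE|Ee|ee
E/I-2 un ·: EE|Ee
E/II-1 un I-1×I-2: EE|Ee
E/II-2 ? ·: EE|Ee|ee
E/III-1 un II-1×II-2: EE|Ee
⇒ E over [I-1,I-2,II-1,II-2,III-1]: 41 consistent
L/I-1 ? ·: LL|Ll|ll
L/I-2 un ·: LL|Ll
L/II-1 un I-1×I-2: LL|Ll
L/II-2 un ·: LL|Ll
L/III-1 un II-1×II-2: LL|Ll
⇒ L over [I-1,I-2,II-1,II-2,III-1]: 32 consistent
S/I-1 aff ·: ss
S/I-2 aff ·: ss
S/II-1 aff I-1×I-2: ss
S/II-2 ? ·: Ss|ss
S/III-1 aff II-1×II-2: ss
⇒ S over [I-1,I-2,II-1,II-2,III-1]: 2 consistent

II-2 ∈ {EE LL Ss, EE LL ss, EE Ll Ss, EE Ll ss, Ee LL Ss, Ee LL ss, Ee Ll Ss, Ee Ll ss, ee LL Ss, ee LL ss, ee Ll Ss, ee Ll ss}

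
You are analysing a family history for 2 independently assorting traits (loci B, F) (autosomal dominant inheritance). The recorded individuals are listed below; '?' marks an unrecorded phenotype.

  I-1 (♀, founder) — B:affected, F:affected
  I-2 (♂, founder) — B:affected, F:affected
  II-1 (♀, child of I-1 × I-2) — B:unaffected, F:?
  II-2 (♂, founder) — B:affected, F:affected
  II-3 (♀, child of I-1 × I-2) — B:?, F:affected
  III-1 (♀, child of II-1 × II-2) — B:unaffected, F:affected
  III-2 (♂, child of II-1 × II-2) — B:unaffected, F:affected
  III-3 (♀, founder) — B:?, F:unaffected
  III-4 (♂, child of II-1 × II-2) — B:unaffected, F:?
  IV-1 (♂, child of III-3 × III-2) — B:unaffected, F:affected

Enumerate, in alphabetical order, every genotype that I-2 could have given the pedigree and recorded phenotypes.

I-2 ∈ {Bb FF, Bb Ff}

B/I-1 aff ·: Bb
B/I-2 aff ·: Bb
B/II-1 un I-1×I-2: bb
B/II-2 aff ·: Bb
B/II-3 ? I-1×I-2: bb|Bb|BB
B/III-1 un II-1×II-2: bb
B/III-2 un II-1×II-2: bb
B/III-3 ? ·: bb|Bb
B/III-4 un II-1×II-2: bb
B/IV-1 un III-3×III-2: bb
⇒ B over [I-1,I-2,II-1,II-2,II-3,III-1,III-2,III-3,III-4,IV-1]: 6 consistent
F/I-1 aff ·: Ff|FF
F/I-2 aff ·: Ff|FF
F/II-1 ? I-1×I-2: ff|Ff|FF
F/II-2 aff ·: Ff|FF
F/II-3 aff I-1×I-2: Ff|FF
F/III-1 aff II-1×II-2: Ff|FF
F/III-2 aff II-1×II-2: Ff|FF
F/III-3 un ·: ff
F/III-4 ? II-1×II-2: ff|Ff|FF
F/IV-1 aff III-3×III-2: Ff
⇒ F over [I-1,I-2,II-1,II-2,II-3,III-1,III-2,III-3,III-4,IV-1]: 189 consistent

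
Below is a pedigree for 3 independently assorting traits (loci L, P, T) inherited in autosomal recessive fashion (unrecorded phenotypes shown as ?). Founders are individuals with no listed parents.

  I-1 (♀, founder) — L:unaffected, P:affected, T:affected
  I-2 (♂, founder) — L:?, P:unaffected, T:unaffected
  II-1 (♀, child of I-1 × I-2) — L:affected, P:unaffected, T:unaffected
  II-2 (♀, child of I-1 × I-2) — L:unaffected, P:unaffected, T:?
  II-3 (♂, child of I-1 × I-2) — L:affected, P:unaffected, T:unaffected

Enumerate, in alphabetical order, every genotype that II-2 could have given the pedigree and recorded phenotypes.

L/I-1 un ·: Ll
L/I-2 ? ·: Ll|ll
L/II-1 aff I-1×I-2: ll
L/II-2 un I-1×I-2: LL|Ll
L/II-3 aff I-1×I-2: ll
⇒ L over [I-1,I-2,II-1,II-2,II-3]: 3 consistent
P/I-1 aff ·: pp
P/I-2 un ·: PP|Pp
P/II-1 un I-1×I-2: Pp
P/II-2 un I-1×I-2: Pp
P/II-3 un I-1×I-2: Pp
⇒ P over [I-1,I-2,II-1,II-2,II-3]: 2 consistent
T/I-1 aff ·: tt
T/I-2 un ·: TT|Tt
T/II-1 un I-1×I-2: Tt
T/II-2 ? I-1×I-2: Tt|tt
T/II-3 un I-1×I-2: Tt
⇒ T over [I-1,I-2,II-1,II-2,II-3]: 3 consistent

II-2 ∈ {LL Pp Tt, LL Pp tt, Ll Pp Tt, Ll Pp tt}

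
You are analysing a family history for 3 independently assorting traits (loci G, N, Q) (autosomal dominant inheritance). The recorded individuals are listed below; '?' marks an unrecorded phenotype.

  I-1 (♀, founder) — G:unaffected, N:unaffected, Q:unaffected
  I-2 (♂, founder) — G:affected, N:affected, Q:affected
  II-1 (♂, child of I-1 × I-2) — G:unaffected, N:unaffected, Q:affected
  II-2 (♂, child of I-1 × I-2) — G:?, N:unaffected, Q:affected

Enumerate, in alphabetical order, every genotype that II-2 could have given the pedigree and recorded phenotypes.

II-2 ∈ {Gg nn Qq, gg nn Qq}

G/I-1 un ·: gg
G/I-2 aff ·: Gg
G/II-1 un I-1×I-2: gg
G/II-2 ? I-1×I-2: gg|Gg
⇒ G over [I-1,I-2,II-1,II-2]: 2 consistent
N/I-1 un ·: nn
N/I-2 aff ·: Nn
N/II-1 un I-1×I-2: nn
N/II-2 un I-1×I-2: nn
⇒ N over [I-1,I-2,II-1,II-2]: 1 consistent
Q/I-1 un ·: qq
Q/I-2 aff ·: Qq|QQ
Q/II-1 aff I-1×I-2: Qq
Q/II-2 aff I-1×I-2: Qq
⇒ Q over [I-1,I-2,II-1,II-2]: 2 consistent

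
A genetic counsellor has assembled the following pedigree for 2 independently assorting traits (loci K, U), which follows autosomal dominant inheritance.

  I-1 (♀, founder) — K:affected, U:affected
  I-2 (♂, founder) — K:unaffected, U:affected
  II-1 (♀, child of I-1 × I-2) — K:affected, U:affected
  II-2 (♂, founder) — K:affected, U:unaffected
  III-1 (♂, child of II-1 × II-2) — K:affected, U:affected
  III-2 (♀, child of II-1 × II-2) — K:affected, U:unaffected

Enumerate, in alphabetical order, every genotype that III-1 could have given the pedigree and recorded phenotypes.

K/I-1 aff ·: Kk|KK
K/I-2 un ·: kk
K/II-1 aff I-1×I-2: Kk
K/II-2 aff ·: Kk|KK
K/III-1 aff II-1×II-2: Kk|KK
K/III-2 aff II-1×II-2: Kk|KK
⇒ K over [I-1,I-2,II-1,II-2,III-1,III-2]: 16 consistent
U/I-1 aff ·: Uu|UU
U/I-2 aff ·: Uu|UU
U/II-1 aff I-1×I-2: Uu
U/II-2 un ·: uu
U/III-1 aff II-1×II-2: Uu
U/III-2 un II-1×II-2: uu
⇒ U over [I-1,I-2,II-1,II-2,III-1,III-2]: 3 consistent

III-1 ∈ {KK Uu, Kk Uu}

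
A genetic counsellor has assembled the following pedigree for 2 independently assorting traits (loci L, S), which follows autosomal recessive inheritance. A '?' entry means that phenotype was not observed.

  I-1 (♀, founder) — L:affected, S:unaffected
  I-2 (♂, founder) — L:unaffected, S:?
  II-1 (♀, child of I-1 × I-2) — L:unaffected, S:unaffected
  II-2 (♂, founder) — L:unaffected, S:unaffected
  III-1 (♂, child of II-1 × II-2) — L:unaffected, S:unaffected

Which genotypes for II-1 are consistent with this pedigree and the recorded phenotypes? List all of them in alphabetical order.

L/I-1 aff ·: ll
L/I-2 un ·: LL|Ll
L/II-1 un I-1×I-2: Ll
L/II-2 un ·: LL|Ll
L/III-1 un II-1×II-2: LL|Ll
⇒ L over [I-1,I-2,II-1,II-2,III-1]: 8 consistent
S/I-1 un ·: SS|Ss
S/I-2 ? ·: SS|Ss|ss
S/II-1 un I-1×I-2: SS|Ss
S/II-2 un ·: SS|Ss
S/III-1 un II-1×II-2: SS|Ss
⇒ S over [I-1,I-2,II-1,II-2,III-1]: 32 consistent

II-1 ∈ {Ll SS, Ll Ss}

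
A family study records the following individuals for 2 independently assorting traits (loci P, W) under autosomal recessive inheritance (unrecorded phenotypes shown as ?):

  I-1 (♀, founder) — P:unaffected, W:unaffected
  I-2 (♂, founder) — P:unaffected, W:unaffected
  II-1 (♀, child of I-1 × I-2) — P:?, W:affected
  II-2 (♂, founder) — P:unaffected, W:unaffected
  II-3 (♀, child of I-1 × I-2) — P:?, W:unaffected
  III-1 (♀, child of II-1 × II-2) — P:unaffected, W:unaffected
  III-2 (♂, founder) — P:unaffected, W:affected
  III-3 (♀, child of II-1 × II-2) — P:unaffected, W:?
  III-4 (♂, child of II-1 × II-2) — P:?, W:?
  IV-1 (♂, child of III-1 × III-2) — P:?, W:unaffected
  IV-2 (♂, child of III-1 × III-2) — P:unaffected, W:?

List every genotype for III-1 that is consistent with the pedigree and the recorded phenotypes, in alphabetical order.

III-1 ∈ {PP Ww, Pp Ww}

P/I-1 un ·: PP|Pp
P/I-2 un ·: PP|Pp
P/II-1 ? I-1×I-2: PP|Pp|pp
P/II-2 un ·: PP|Pp
P/II-3 ? I-1×I-2: PP|Pp|pp
P/III-1 un II-1×II-2: PP|Pp
P/III-2 un ·: PP|Pp
P/III-3 un II-1×II-2: PP|Pp
P/III-4 ? II-1×II-2: PP|Pp|pp
P/IV-1 ? III-1×III-2: PP|Pp|pp
P/IV-2 un III-1×III-2: PP|Pp
⇒ P over [I-1,I-2,II-1,II-2,II-3,III-1,III-2,III-3,III-4,IV-1,IV-2]: 1660 consistent
W/I-1 un ·: Ww
W/I-2 un ·: Ww
W/II-1 aff I-1×I-2: ww
W/II-2 un ·: WW|Ww
W/II-3 un I-1×I-2: WW|Ww
W/III-1 un II-1×II-2: Ww
W/III-2 aff ·: ww
W/III-3 ? II-1×II-2: Ww|ww
W/III-4 ? II-1×II-2: Ww|ww
W/IV-1 un III-1×III-2: Ww
W/IV-2 ? III-1×III-2: Ww|ww
⇒ W over [I-1,I-2,II-1,II-2,II-3,III-1,III-2,III-3,III-4,IV-1,IV-2]: 20 consistent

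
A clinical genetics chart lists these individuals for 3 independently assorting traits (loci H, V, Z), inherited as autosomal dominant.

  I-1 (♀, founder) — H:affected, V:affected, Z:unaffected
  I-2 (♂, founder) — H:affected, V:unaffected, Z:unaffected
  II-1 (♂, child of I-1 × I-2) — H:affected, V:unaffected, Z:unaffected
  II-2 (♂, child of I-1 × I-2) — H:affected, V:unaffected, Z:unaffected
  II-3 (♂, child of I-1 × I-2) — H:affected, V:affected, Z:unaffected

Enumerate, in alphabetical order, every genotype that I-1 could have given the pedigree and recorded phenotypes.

I-1 ∈ {HH Vv zz, Hh Vv zz}

H/I-1 aff ·: Hh|HH
H/I-2 aff ·: Hh|HH
H/II-1 aff I-1×I-2: Hh|HH
H/II-2 aff I-1×I-2: Hh|HH
H/II-3 aff I-1×I-2: Hh|HH
⇒ H over [I-1,I-2,II-1,II-2,II-3]: 25 consistent
V/I-1 aff ·: Vv
V/I-2 un ·: vv
V/II-1 un I-1×I-2: vv
V/II-2 un I-1×I-2: vv
V/II-3 aff I-1×I-2: Vv
⇒ V over [I-1,I-2,II-1,II-2,II-3]: 1 consistent
Z/I-1 un ·: zz
Z/I-2 un ·: zz
Z/II-1 un I-1×I-2: zz
Z/II-2 un I-1×I-2: zz
Z/II-3 un I-1×I-2: zz
⇒ Z over [I-1,I-2,II-1,II-2,II-3]: 1 consistent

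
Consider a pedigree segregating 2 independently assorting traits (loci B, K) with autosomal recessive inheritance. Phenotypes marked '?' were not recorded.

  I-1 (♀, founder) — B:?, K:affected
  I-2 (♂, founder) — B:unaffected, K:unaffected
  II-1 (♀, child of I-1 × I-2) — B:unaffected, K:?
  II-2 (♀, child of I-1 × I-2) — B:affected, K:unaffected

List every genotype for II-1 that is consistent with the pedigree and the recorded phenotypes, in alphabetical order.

B/I-1 ? ·: Bb|bb
B/I-2 un ·: Bb
B/II-1 un I-1×I-2: BB|Bb
B/II-2 aff I-1×I-2: bb
⇒ B over [I-1,I-2,II-1,II-2]: 3 consistent
K/I-1 aff ·: kk
K/I-2 un ·: KK|Kk
K/II-1 ? I-1×I-2: Kk|kk
K/II-2 un I-1×I-2: Kk
⇒ K over [I-1,I-2,II-1,II-2]: 3 consistent

II-1 ∈ {BB Kk, BB kk, Bb Kk, Bb kk}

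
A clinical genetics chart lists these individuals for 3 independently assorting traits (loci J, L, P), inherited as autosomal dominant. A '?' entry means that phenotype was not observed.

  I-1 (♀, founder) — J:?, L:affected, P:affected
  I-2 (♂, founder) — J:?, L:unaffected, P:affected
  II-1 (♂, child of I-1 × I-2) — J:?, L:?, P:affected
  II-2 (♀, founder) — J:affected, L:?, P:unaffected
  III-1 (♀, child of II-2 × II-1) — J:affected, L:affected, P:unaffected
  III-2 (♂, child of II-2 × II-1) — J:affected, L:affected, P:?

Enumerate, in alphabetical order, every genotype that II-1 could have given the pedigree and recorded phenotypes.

II-1 ∈ {JJ Ll Pp, JJ ll Pp, Jj Ll Pp, Jj ll Pp, jj Ll Pp, jj ll Pp}

J/I-1 ? ·: jj|Jj|JJ
J/I-2 ? ·: jj|Jj|JJ
J/II-1 ? I-1×I-2: jj|Jj|JJ
J/II-2 aff ·: Jj|JJ
J/III-1 aff II-2×II-1: Jj|JJ
J/III-2 aff II-2×II-1: Jj|JJ
⇒ J over [I-1,I-2,II-1,II-2,III-1,III-2]: 84 consistent
L/I-1 aff ·: Ll|LL
L/I-2 un ·: ll
L/II-1 ? I-1×I-2: ll|Ll
L/II-2 ? ·: ll|Ll|LL
L/III-1 aff II-2×II-1: Ll|LL
L/III-2 aff II-2×II-1: Ll|LL
⇒ L over [I-1,I-2,II-1,II-2,III-1,III-2]: 20 consistent
P/I-1 aff ·: Pp|PP
P/I-2 aff ·: Pp|PP
P/II-1 aff I-1×I-2: Pp
P/II-2 un ·: pp
P/III-1 un II-2×II-1: pp
P/III-2 ? II-2×II-1: pp|Pp
⇒ P over [I-1,I-2,II-1,II-2,III-1,III-2]: 6 consistent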